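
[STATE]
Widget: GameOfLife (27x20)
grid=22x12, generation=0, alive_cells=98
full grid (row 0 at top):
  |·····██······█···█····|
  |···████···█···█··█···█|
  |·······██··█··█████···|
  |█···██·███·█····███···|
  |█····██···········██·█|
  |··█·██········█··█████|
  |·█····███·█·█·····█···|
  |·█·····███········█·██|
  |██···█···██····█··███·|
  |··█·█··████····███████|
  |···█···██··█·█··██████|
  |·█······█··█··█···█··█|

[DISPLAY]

Gen: 0                     
·····██······█···█····     
···████···█···█··█···█     
·······██··█··█████···     
█···██·███·█····███···     
█····██···········██·█     
··█·██········█··█████     
·█····███·█·█·····█···     
·█·····███········█·██     
██···█···██····█··███·     
··█·█··████····███████     
···█···██··█·█··██████     
·█······█··█··█···█··█     
                           
                           
                           
                           
                           
                           
                           


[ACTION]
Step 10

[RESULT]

Gen: 10                    
······················     
······················     
······················     
······················     
·█···███··█···········     
█·█··█··█·█····██·····     
█·█··█········█··█····     
·█····██·······██·····     
······················     
···········█··········     
··········█··█········     
···········██·········     
                           
                           
                           
                           
                           
                           
                           


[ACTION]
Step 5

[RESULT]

Gen: 15                    
······················     
······█···············     
·····███··············     
····██··█·············     
······················     
█·█·█··········██·····     
█····████·····█··█····     
·······██······██·····     
·█····██··············     
···███················     
······················     
······················     
                           
                           
                           
                           
                           
                           
                           


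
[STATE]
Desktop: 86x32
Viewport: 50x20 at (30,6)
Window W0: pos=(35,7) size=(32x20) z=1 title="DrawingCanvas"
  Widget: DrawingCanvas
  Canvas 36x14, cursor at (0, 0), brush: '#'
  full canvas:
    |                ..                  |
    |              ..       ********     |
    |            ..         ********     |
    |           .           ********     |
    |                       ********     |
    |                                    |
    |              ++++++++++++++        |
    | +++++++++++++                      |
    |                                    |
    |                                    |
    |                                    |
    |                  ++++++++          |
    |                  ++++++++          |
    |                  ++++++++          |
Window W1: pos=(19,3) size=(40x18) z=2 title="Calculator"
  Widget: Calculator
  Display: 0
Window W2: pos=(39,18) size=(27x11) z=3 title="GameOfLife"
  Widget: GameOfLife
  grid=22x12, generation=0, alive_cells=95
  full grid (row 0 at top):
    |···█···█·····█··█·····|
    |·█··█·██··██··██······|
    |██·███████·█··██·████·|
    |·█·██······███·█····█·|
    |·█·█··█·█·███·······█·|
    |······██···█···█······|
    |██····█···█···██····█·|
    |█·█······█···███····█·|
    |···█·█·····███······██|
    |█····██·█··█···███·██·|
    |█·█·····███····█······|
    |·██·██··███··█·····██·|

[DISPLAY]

                           0┃                     
──┬───┐                     ┃━━━━━━━┓             
9 │ ÷ │                     ┃       ┃             
──┼───┤                     ┃───────┨             
6 │ × │                     ┃       ┃             
──┼───┤                     ┃*******┃             
3 │ - │                     ┃*******┃             
──┼───┤                     ┃*******┃             
= │ + │                     ┃*******┃             
──┼───┤                     ┃       ┃             
MR│ M+│                     ┃+++++  ┃             
──┴───┘                     ┃       ┃             
         ┏━━━━━━━━━━━━━━━━━━━━━━━━━┓┃             
         ┃ GameOfLife              ┃┃             
━━━━━━━━━┠─────────────────────────┨┃             
     ┃   ┃Gen: 0                   ┃┃             
     ┃   ┃·█·██······███·█····█·   ┃┃             
     ┃   ┃·█·█··█·█·███·······█·   ┃┃             
     ┃   ┃······██···█···█······   ┃┃             
     ┃   ┃██····█···█···██····█·   ┃┃             


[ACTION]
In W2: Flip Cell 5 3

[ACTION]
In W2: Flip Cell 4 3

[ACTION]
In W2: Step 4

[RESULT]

                           0┃                     
──┬───┐                     ┃━━━━━━━┓             
9 │ ÷ │                     ┃       ┃             
──┼───┤                     ┃───────┨             
6 │ × │                     ┃       ┃             
──┼───┤                     ┃*******┃             
3 │ - │                     ┃*******┃             
──┼───┤                     ┃*******┃             
= │ + │                     ┃*******┃             
──┼───┤                     ┃       ┃             
MR│ M+│                     ┃+++++  ┃             
──┴───┘                     ┃       ┃             
         ┏━━━━━━━━━━━━━━━━━━━━━━━━━┓┃             
         ┃ GameOfLife              ┃┃             
━━━━━━━━━┠─────────────────────────┨┃             
     ┃   ┃Gen: 4                   ┃┃             
     ┃   ┃█·█·····████·█·····███   ┃┃             
     ┃   ┃█·█·█··█····██···█····   ┃┃             
     ┃   ┃·······█·█·······█····   ┃┃             
     ┃   ┃·███·····█··██········   ┃┃             


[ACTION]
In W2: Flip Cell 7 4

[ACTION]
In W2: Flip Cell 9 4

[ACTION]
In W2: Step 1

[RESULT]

                           0┃                     
──┬───┐                     ┃━━━━━━━┓             
9 │ ÷ │                     ┃       ┃             
──┼───┤                     ┃───────┨             
6 │ × │                     ┃       ┃             
──┼───┤                     ┃*******┃             
3 │ - │                     ┃*******┃             
──┼───┤                     ┃*******┃             
= │ + │                     ┃*******┃             
──┼───┤                     ┃       ┃             
MR│ M+│                     ┃+++++  ┃             
──┴───┘                     ┃       ┃             
         ┏━━━━━━━━━━━━━━━━━━━━━━━━━┓┃             
         ┃ GameOfLife              ┃┃             
━━━━━━━━━┠─────────────────────────┨┃             
     ┃   ┃Gen: 5                   ┃┃             
     ┃   ┃··█·····█··█·█···█·█·█   ┃┃             
     ┃   ┃···█···█···███····█·█·   ┃┃             
     ┃   ┃······················   ┃┃             
     ┃   ┃·█·██·█··██·███·█·····   ┃┃             


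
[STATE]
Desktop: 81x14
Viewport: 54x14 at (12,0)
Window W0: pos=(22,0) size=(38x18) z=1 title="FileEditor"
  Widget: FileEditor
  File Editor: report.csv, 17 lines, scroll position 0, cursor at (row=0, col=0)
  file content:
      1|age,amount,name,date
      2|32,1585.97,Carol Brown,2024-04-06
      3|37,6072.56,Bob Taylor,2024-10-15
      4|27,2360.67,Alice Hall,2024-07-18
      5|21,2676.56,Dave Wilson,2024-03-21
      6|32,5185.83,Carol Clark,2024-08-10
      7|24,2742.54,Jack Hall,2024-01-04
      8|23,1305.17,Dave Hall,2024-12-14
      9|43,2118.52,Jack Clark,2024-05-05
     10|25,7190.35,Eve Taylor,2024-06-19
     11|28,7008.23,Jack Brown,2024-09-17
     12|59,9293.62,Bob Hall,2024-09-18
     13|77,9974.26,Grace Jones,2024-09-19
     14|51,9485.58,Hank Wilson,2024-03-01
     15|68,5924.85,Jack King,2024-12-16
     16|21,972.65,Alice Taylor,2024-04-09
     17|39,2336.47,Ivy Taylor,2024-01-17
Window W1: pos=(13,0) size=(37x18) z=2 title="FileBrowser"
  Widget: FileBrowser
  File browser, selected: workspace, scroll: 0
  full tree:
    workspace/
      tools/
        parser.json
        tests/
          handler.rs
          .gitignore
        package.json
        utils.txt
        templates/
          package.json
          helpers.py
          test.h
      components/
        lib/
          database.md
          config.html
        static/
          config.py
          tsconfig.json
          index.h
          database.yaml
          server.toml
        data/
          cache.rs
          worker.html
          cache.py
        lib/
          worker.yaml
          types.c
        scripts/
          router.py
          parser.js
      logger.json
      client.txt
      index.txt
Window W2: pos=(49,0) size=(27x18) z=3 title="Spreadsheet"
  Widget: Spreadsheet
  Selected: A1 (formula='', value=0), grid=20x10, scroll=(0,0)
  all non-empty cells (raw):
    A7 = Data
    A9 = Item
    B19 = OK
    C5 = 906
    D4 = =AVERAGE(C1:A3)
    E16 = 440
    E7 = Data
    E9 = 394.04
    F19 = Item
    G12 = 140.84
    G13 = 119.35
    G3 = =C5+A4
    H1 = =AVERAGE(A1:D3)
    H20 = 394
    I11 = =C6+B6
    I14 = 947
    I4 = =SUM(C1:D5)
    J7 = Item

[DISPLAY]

 ┏━━━━━━━━━━━━━━━━━━━━━━━━━━━━━━━━━━━┏━━━━━━━━━━━━━━━━
 ┃ FileBrowser                       ┃ Spreadsheet    
 ┠───────────────────────────────────┠────────────────
 ┃> [-] workspace/                   ┃A1:             
 ┃    [+] tools/                     ┃       A       B
 ┃    [+] components/                ┃----------------
 ┃    logger.json                    ┃  1      [0]    
 ┃    client.txt                     ┃  2        0    
 ┃    index.txt                      ┃  3        0    
 ┃                                   ┃  4        0    
 ┃                                   ┃  5        0    
 ┃                                   ┃  6        0    
 ┃                                   ┃  7 Data        
 ┃                                   ┃  8        0    


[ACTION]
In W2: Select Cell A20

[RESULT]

 ┏━━━━━━━━━━━━━━━━━━━━━━━━━━━━━━━━━━━┏━━━━━━━━━━━━━━━━
 ┃ FileBrowser                       ┃ Spreadsheet    
 ┠───────────────────────────────────┠────────────────
 ┃> [-] workspace/                   ┃A20:            
 ┃    [+] tools/                     ┃       A       B
 ┃    [+] components/                ┃----------------
 ┃    logger.json                    ┃  1        0    
 ┃    client.txt                     ┃  2        0    
 ┃    index.txt                      ┃  3        0    
 ┃                                   ┃  4        0    
 ┃                                   ┃  5        0    
 ┃                                   ┃  6        0    
 ┃                                   ┃  7 Data        
 ┃                                   ┃  8        0    


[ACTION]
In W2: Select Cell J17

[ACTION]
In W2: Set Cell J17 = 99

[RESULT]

 ┏━━━━━━━━━━━━━━━━━━━━━━━━━━━━━━━━━━━┏━━━━━━━━━━━━━━━━
 ┃ FileBrowser                       ┃ Spreadsheet    
 ┠───────────────────────────────────┠────────────────
 ┃> [-] workspace/                   ┃J17: 99         
 ┃    [+] tools/                     ┃       A       B
 ┃    [+] components/                ┃----------------
 ┃    logger.json                    ┃  1        0    
 ┃    client.txt                     ┃  2        0    
 ┃    index.txt                      ┃  3        0    
 ┃                                   ┃  4        0    
 ┃                                   ┃  5        0    
 ┃                                   ┃  6        0    
 ┃                                   ┃  7 Data        
 ┃                                   ┃  8        0    


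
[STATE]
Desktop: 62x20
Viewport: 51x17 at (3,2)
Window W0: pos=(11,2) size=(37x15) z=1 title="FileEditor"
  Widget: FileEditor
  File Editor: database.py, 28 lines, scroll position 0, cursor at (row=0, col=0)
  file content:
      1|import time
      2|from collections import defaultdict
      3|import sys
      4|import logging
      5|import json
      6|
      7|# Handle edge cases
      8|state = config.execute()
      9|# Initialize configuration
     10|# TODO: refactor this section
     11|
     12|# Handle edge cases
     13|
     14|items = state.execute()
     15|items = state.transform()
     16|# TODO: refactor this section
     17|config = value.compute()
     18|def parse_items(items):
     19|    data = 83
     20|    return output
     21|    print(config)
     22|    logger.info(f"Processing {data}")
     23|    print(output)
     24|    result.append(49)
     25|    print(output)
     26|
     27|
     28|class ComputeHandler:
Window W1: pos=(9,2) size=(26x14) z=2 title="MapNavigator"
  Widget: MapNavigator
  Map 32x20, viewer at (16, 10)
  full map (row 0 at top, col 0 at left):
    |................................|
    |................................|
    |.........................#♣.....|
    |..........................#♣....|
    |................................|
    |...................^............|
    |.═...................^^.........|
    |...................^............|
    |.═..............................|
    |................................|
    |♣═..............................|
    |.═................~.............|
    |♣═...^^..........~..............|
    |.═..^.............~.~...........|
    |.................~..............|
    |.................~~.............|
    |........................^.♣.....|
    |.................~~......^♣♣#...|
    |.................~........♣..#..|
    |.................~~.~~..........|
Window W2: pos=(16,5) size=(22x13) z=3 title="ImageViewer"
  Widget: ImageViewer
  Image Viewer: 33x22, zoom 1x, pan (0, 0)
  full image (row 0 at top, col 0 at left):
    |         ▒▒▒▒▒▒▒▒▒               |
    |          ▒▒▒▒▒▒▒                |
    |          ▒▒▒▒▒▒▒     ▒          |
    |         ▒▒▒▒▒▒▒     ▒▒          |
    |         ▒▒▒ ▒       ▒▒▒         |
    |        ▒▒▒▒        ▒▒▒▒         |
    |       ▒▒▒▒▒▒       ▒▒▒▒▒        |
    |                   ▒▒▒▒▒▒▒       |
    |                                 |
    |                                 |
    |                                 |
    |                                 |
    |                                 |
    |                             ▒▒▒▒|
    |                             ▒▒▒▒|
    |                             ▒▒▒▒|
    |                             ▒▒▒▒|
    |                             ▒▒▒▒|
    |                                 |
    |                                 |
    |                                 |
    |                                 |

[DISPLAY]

      ┏━━━━━━━━━━━━━━━━━━━━━━━━┓━━━━━━━━━━━━┓      
      ┃ MapNavigator           ┃            ┃      
      ┠────────────────────────┨────────────┨      
      ┃......┏━━━━━━━━━━━━━━━━━━━━┓        ▲┃      
      ┃......┃ ImageViewer        ┃faultdic█┃      
      ┃......┠────────────────────┨        ░┃      
      ┃......┃         ▒▒▒▒▒▒▒▒▒  ┃        ░┃      
      ┃......┃          ▒▒▒▒▒▒▒   ┃        ░┃      
      ┃......┃          ▒▒▒▒▒▒▒   ┃        ░┃      
      ┃......┃         ▒▒▒▒▒▒▒    ┃        ░┃      
      ┃.^^...┃         ▒▒▒ ▒      ┃        ░┃      
      ┃^.....┃        ▒▒▒▒        ┃        ░┃      
      ┃......┃       ▒▒▒▒▒▒       ┃ion     ░┃      
      ┗━━━━━━┃                   ▒┃        ▼┃      
        ┗━━━━┃                    ┃━━━━━━━━━┛      
             ┗━━━━━━━━━━━━━━━━━━━━┛                
                                                   


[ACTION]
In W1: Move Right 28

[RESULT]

      ┏━━━━━━━━━━━━━━━━━━━━━━━━┓━━━━━━━━━━━━┓      
      ┃ MapNavigator           ┃            ┃      
      ┠────────────────────────┨────────────┨      
      ┃^.....┏━━━━━━━━━━━━━━━━━━━━┓        ▲┃      
      ┃..^^..┃ ImageViewer        ┃faultdic█┃      
      ┃^.....┠────────────────────┨        ░┃      
      ┃......┃         ▒▒▒▒▒▒▒▒▒  ┃        ░┃      
      ┃......┃          ▒▒▒▒▒▒▒   ┃        ░┃      
      ┃......┃          ▒▒▒▒▒▒▒   ┃        ░┃      
      ┃......┃         ▒▒▒▒▒▒▒    ┃        ░┃      
      ┃......┃         ▒▒▒ ▒      ┃        ░┃      
      ┃.~....┃        ▒▒▒▒        ┃        ░┃      
      ┃......┃       ▒▒▒▒▒▒       ┃ion     ░┃      
      ┗━━━━━━┃                   ▒┃        ▼┃      
        ┗━━━━┃                    ┃━━━━━━━━━┛      
             ┗━━━━━━━━━━━━━━━━━━━━┛                
                                                   


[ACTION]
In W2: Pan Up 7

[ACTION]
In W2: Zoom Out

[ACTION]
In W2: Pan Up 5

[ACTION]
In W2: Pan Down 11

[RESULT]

      ┏━━━━━━━━━━━━━━━━━━━━━━━━┓━━━━━━━━━━━━┓      
      ┃ MapNavigator           ┃            ┃      
      ┠────────────────────────┨────────────┨      
      ┃^.....┏━━━━━━━━━━━━━━━━━━━━┓        ▲┃      
      ┃..^^..┃ ImageViewer        ┃faultdic█┃      
      ┃^.....┠────────────────────┨        ░┃      
      ┃......┃                    ┃        ░┃      
      ┃......┃                    ┃        ░┃      
      ┃......┃                    ┃        ░┃      
      ┃......┃                    ┃        ░┃      
      ┃......┃                    ┃        ░┃      
      ┃.~....┃                    ┃        ░┃      
      ┃......┃                    ┃ion     ░┃      
      ┗━━━━━━┃                    ┃        ▼┃      
        ┗━━━━┃                    ┃━━━━━━━━━┛      
             ┗━━━━━━━━━━━━━━━━━━━━┛                
                                                   


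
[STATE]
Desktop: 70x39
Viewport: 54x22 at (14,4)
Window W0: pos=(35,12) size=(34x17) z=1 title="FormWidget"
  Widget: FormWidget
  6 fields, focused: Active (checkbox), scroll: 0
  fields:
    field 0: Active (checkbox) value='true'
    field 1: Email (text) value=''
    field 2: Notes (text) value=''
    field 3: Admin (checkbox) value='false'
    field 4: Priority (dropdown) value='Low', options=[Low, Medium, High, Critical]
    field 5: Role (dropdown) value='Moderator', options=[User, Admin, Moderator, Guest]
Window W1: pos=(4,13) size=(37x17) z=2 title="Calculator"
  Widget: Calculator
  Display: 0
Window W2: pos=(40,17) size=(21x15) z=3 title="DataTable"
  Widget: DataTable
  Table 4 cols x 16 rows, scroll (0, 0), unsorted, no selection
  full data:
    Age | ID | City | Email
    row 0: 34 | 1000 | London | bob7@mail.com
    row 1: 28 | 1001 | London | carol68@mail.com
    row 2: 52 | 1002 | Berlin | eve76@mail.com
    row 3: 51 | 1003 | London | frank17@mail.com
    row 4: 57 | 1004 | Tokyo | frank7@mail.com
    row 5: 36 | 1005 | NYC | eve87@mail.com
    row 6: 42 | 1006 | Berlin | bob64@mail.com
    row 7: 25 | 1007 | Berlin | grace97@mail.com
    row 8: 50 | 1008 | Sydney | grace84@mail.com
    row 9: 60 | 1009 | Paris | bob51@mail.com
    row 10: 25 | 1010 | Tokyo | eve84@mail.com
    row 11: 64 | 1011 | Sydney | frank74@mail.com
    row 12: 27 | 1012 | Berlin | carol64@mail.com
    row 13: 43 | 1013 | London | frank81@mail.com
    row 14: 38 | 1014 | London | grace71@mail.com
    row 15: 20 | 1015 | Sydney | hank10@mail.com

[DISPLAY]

                                                      
                                                      
                                                      
                                                      
                                                      
                                                      
                                                      
                                                      
                     ┏━━━━━━━━━━━━━━━━━━━━━━━━━━━━━━━━
━━━━━━━━━━━━━━━━━━━━━━━━━━┓Widget                     
or                        ┃───────────────────────────
──────────────────────────┨ive:     [x]               
                         0┃il:      [                ]
───┬───┐                  ┏━━━━━━━━━━━━━━━━━━━┓      ]
 9 │ ÷ │                  ┃ DataTable         ┃       
───┼───┤                  ┠───────────────────┨     ▼]
 6 │ × │                  ┃Age│ID  │City  │Ema┃     ▼]
───┼───┤                  ┃───┼────┼──────┼───┃       
 3 │ - │                  ┃34 │1000│London│bob┃       
───┼───┤                  ┃28 │1001│London│car┃       
 = │ + │                  ┃52 │1002│Berlin│eve┃       
───┼───┤                  ┃51 │1003│London│fra┃       


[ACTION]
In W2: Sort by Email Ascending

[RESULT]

                                                      
                                                      
                                                      
                                                      
                                                      
                                                      
                                                      
                                                      
                     ┏━━━━━━━━━━━━━━━━━━━━━━━━━━━━━━━━
━━━━━━━━━━━━━━━━━━━━━━━━━━┓Widget                     
or                        ┃───────────────────────────
──────────────────────────┨ive:     [x]               
                         0┃il:      [                ]
───┬───┐                  ┏━━━━━━━━━━━━━━━━━━━┓      ]
 9 │ ÷ │                  ┃ DataTable         ┃       
───┼───┤                  ┠───────────────────┨     ▼]
 6 │ × │                  ┃Age│ID  │City  │Ema┃     ▼]
───┼───┤                  ┃───┼────┼──────┼───┃       
 3 │ - │                  ┃60 │1009│Paris │bob┃       
───┼───┤                  ┃42 │1006│Berlin│bob┃       
 = │ + │                  ┃34 │1000│London│bob┃       
───┼───┤                  ┃27 │1012│Berlin│car┃       


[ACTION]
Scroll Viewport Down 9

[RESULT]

━━━━━━━━━━━━━━━━━━━━━━━━━━┓Widget                     
or                        ┃───────────────────────────
──────────────────────────┨ive:     [x]               
                         0┃il:      [                ]
───┬───┐                  ┏━━━━━━━━━━━━━━━━━━━┓      ]
 9 │ ÷ │                  ┃ DataTable         ┃       
───┼───┤                  ┠───────────────────┨     ▼]
 6 │ × │                  ┃Age│ID  │City  │Ema┃     ▼]
───┼───┤                  ┃───┼────┼──────┼───┃       
 3 │ - │                  ┃60 │1009│Paris │bob┃       
───┼───┤                  ┃42 │1006│Berlin│bob┃       
 = │ + │                  ┃34 │1000│London│bob┃       
───┼───┤                  ┃27 │1012│Berlin│car┃       
 MR│ M+│                  ┃28 │1001│London│car┃       
───┴───┘                  ┃52 │1002│Berlin│eve┃       
                          ┃25 │1010│Tokyo │eve┃━━━━━━━
━━━━━━━━━━━━━━━━━━━━━━━━━━┃36 │1005│NYC   │eve┃       
                          ┃51 │1003│London│fra┃       
                          ┗━━━━━━━━━━━━━━━━━━━┛       
                                                      
                                                      
                                                      


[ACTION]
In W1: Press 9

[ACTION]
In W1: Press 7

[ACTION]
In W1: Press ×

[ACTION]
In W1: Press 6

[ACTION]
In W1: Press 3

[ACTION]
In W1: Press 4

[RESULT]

━━━━━━━━━━━━━━━━━━━━━━━━━━┓Widget                     
or                        ┃───────────────────────────
──────────────────────────┨ive:     [x]               
                       634┃il:      [                ]
───┬───┐                  ┏━━━━━━━━━━━━━━━━━━━┓      ]
 9 │ ÷ │                  ┃ DataTable         ┃       
───┼───┤                  ┠───────────────────┨     ▼]
 6 │ × │                  ┃Age│ID  │City  │Ema┃     ▼]
───┼───┤                  ┃───┼────┼──────┼───┃       
 3 │ - │                  ┃60 │1009│Paris │bob┃       
───┼───┤                  ┃42 │1006│Berlin│bob┃       
 = │ + │                  ┃34 │1000│London│bob┃       
───┼───┤                  ┃27 │1012│Berlin│car┃       
 MR│ M+│                  ┃28 │1001│London│car┃       
───┴───┘                  ┃52 │1002│Berlin│eve┃       
                          ┃25 │1010│Tokyo │eve┃━━━━━━━
━━━━━━━━━━━━━━━━━━━━━━━━━━┃36 │1005│NYC   │eve┃       
                          ┃51 │1003│London│fra┃       
                          ┗━━━━━━━━━━━━━━━━━━━┛       
                                                      
                                                      
                                                      


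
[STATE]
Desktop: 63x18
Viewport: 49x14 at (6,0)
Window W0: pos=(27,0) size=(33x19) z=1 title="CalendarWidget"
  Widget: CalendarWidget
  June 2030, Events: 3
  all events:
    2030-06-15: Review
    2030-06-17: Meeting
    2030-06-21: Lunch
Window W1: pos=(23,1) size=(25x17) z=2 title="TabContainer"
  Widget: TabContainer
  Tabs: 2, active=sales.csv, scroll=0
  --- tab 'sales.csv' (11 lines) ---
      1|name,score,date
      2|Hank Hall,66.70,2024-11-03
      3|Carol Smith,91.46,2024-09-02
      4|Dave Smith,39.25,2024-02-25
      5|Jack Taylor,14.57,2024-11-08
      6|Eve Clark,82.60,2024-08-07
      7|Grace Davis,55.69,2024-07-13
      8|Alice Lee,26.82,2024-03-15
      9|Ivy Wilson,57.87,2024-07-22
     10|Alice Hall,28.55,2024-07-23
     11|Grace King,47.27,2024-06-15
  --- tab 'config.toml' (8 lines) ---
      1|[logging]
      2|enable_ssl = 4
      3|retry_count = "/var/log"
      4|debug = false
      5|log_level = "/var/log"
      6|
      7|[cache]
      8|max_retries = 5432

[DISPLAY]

                     ┏━━━━━━━━━━━━━━━━━━━━━━━━━━━
                 ┏━━━━━━━━━━━━━━━━━━━━━━━┓       
                 ┃ TabContainer          ┃───────
                 ┠───────────────────────┨       
                 ┃[sales.csv]│ config.tom┃       
                 ┃───────────────────────┃       
                 ┃name,score,date        ┃       
                 ┃Hank Hall,66.70,2024-11┃6      
                 ┃Carol Smith,91.46,2024-┃23     
                 ┃Dave Smith,39.25,2024-0┃       
                 ┃Jack Taylor,14.57,2024-┃       
                 ┃Eve Clark,82.60,2024-08┃       
                 ┃Grace Davis,55.69,2024-┃       
                 ┃Alice Lee,26.82,2024-03┃       


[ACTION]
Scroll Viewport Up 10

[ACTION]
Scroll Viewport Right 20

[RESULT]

             ┏━━━━━━━━━━━━━━━━━━━━━━━━━━━━━━━┓   
         ┏━━━━━━━━━━━━━━━━━━━━━━━┓           ┃   
         ┃ TabContainer          ┃───────────┨   
         ┠───────────────────────┨           ┃   
         ┃[sales.csv]│ config.tom┃           ┃   
         ┃───────────────────────┃           ┃   
         ┃name,score,date        ┃           ┃   
         ┃Hank Hall,66.70,2024-11┃6          ┃   
         ┃Carol Smith,91.46,2024-┃23         ┃   
         ┃Dave Smith,39.25,2024-0┃           ┃   
         ┃Jack Taylor,14.57,2024-┃           ┃   
         ┃Eve Clark,82.60,2024-08┃           ┃   
         ┃Grace Davis,55.69,2024-┃           ┃   
         ┃Alice Lee,26.82,2024-03┃           ┃   


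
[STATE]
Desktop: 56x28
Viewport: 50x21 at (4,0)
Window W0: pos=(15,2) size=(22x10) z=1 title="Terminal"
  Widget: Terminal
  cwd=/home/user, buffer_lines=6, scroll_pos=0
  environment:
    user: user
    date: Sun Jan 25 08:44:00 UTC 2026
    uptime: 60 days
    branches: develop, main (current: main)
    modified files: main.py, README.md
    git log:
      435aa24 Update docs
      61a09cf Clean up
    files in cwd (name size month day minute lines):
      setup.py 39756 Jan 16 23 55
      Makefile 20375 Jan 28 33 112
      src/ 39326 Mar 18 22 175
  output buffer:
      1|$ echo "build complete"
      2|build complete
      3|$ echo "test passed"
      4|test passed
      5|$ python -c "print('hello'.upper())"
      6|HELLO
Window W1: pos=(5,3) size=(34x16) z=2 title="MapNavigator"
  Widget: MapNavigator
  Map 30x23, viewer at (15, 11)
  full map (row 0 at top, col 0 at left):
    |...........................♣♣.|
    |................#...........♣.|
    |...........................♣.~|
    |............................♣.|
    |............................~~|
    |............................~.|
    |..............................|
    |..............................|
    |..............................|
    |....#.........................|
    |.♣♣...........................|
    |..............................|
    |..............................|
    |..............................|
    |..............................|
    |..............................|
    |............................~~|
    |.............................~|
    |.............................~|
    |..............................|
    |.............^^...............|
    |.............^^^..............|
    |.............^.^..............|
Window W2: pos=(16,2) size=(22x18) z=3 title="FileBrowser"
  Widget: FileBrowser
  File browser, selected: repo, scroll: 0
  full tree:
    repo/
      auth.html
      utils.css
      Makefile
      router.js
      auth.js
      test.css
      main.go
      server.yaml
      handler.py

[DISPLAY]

                                                  
                                                  
           ┏┏━━━━━━━━━━━━━━━━━━━━┓                
 ┏━━━━━━━━━━┃ FileBrowser        ┃┓               
 ┃ MapNaviga┠────────────────────┨┃               
 ┠──────────┃> [-] repo/         ┃┨               
 ┃ .........┃    auth.html       ┃┃               
 ┃ .........┃    utils.css       ┃┃               
 ┃ .........┃    Makefile        ┃┃               
 ┃ .........┃    router.js       ┃┃               
 ┃ ....#....┃    auth.js         ┃┃               
 ┃ .♣♣......┃    test.css        ┃┃               
 ┃ .........┃    main.go         ┃┃               
 ┃ .........┃    server.yaml     ┃┃               
 ┃ .........┃    handler.py      ┃┃               
 ┃ .........┃                    ┃┃               
 ┃ .........┃                    ┃┃               
 ┃ .........┃                    ┃┃               
 ┗━━━━━━━━━━┃                    ┃┛               
            ┗━━━━━━━━━━━━━━━━━━━━┛                
                                                  


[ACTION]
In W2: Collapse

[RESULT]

                                                  
                                                  
           ┏┏━━━━━━━━━━━━━━━━━━━━┓                
 ┏━━━━━━━━━━┃ FileBrowser        ┃┓               
 ┃ MapNaviga┠────────────────────┨┃               
 ┠──────────┃> [+] repo/         ┃┨               
 ┃ .........┃                    ┃┃               
 ┃ .........┃                    ┃┃               
 ┃ .........┃                    ┃┃               
 ┃ .........┃                    ┃┃               
 ┃ ....#....┃                    ┃┃               
 ┃ .♣♣......┃                    ┃┃               
 ┃ .........┃                    ┃┃               
 ┃ .........┃                    ┃┃               
 ┃ .........┃                    ┃┃               
 ┃ .........┃                    ┃┃               
 ┃ .........┃                    ┃┃               
 ┃ .........┃                    ┃┃               
 ┗━━━━━━━━━━┃                    ┃┛               
            ┗━━━━━━━━━━━━━━━━━━━━┛                
                                                  


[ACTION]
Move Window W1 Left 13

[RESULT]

                                                  
                                                  
           ┏┏━━━━━━━━━━━━━━━━━━━━┓                
━━━━━━━━━━━━┃ FileBrowser        ┃                
pNavigator  ┠────────────────────┨                
────────────┃> [+] repo/         ┃                
............┃                    ┃                
............┃                    ┃                
............┃                    ┃                
............┃                    ┃                
..#.........┃                    ┃                
♣...........┃                    ┃                
............┃                    ┃                
............┃                    ┃                
............┃                    ┃                
............┃                    ┃                
............┃                    ┃                
............┃                    ┃                
━━━━━━━━━━━━┃                    ┃                
            ┗━━━━━━━━━━━━━━━━━━━━┛                
                                                  


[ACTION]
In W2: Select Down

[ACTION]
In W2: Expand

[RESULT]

                                                  
                                                  
           ┏┏━━━━━━━━━━━━━━━━━━━━┓                
━━━━━━━━━━━━┃ FileBrowser        ┃                
pNavigator  ┠────────────────────┨                
────────────┃> [-] repo/         ┃                
............┃    auth.html       ┃                
............┃    utils.css       ┃                
............┃    Makefile        ┃                
............┃    router.js       ┃                
..#.........┃    auth.js         ┃                
♣...........┃    test.css        ┃                
............┃    main.go         ┃                
............┃    server.yaml     ┃                
............┃    handler.py      ┃                
............┃                    ┃                
............┃                    ┃                
............┃                    ┃                
━━━━━━━━━━━━┃                    ┃                
            ┗━━━━━━━━━━━━━━━━━━━━┛                
                                                  


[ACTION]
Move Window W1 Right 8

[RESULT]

                                                  
                                                  
           ┏┏━━━━━━━━━━━━━━━━━━━━┓                
    ┏━━━━━━━┃ FileBrowser        ┃━━━┓            
    ┃ MapNav┠────────────────────┨   ┃            
    ┠───────┃> [-] repo/         ┃───┨            
    ┃ ......┃    auth.html       ┃~. ┃            
    ┃ ......┃    utils.css       ┃.. ┃            
    ┃ ......┃    Makefile        ┃.. ┃            
    ┃ ......┃    router.js       ┃.. ┃            
    ┃ ....#.┃    auth.js         ┃.. ┃            
    ┃ .♣♣...┃    test.css        ┃.. ┃            
    ┃ ......┃    main.go         ┃.. ┃            
    ┃ ......┃    server.yaml     ┃.. ┃            
    ┃ ......┃    handler.py      ┃.. ┃            
    ┃ ......┃                    ┃.. ┃            
    ┃ ......┃                    ┃.. ┃            
    ┃ ......┃                    ┃~~ ┃            
    ┗━━━━━━━┃                    ┃━━━┛            
            ┗━━━━━━━━━━━━━━━━━━━━┛                
                                                  
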